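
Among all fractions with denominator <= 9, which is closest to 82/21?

Expand x = 82/21 as a continued fraction with the Euclidean algorithm:
  82 = 3*21 + 19, so a_0 = 3.
  21 = 1*19 + 2, so a_1 = 1.
  19 = 9*2 + 1, so a_2 = 9.
  2 = 2*1 + 0, so a_3 = 2.
so x = [3; 1, 9, 2].
Convergents (p_i = a_i*p_{i-1} + p_{i-2}, q_i = a_i*q_{i-1} + q_{i-2} with p_{-2}=0, p_{-1}=1, q_{-2}=1, q_{-1}=0), until the denominator exceeds 9:
  i=0: a_0=3, p_0 = 3*1 + 0 = 3, q_0 = 3*0 + 1 = 1.
  i=1: a_1=1, p_1 = 1*3 + 1 = 4, q_1 = 1*1 + 0 = 1.
  i=2: a_2=9, p_2 = 9*4 + 3 = 39, q_2 = 9*1 + 1 = 10.
q_2 = 10 > 9, so the last convergent with denominator <= 9 is p_1/q_1 = 4/1.
The closest fraction with denominator <= 9 is either p_1/q_1 or the intermediate fraction (k*p_1 + p_0)/(k*q_1 + q_0) with the largest k >= 1 whose denominator stays <= 9; these approach x as k grows, and every other convergent or intermediate fraction in range is farther away.
Largest k: floor((9 - q_0)/q_1) = floor((9 - 1)/1) = 8.
That gives (8*4 + 3)/(8*1 + 1) = 35/9.
Compare the errors: |x - 4/1| = |82*1 - 4*21|/(21*1) = 2/21, and |x - 35/9| = |82*9 - 35*21|/(21*9) = 3/189.
Cross-multiplying, 3*21 = 63 < 378 = 2*189, so 3/189 is smaller: the intermediate fraction 35/9 is closer to x than 4/1.

35/9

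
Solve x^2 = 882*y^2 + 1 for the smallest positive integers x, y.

(x, y) = (19601, 660)

First expand sqrt(882) as a continued fraction. With x_i = (sqrt(882) + m_i)/d_i and (m_0, d_0) = (0, 1): a_0 = floor(sqrt(882)) = 29, since 29^2 = 841 <= 882 < 900 = 30^2.
Iterate m_{i+1} = d_i*a_i - m_i, d_{i+1} = (882 - m_{i+1}^2)/d_i, a_{i+1} = floor((a_0 + m_{i+1})/d_{i+1}):
  m_1 = 1*29 - 0 = 29, d_1 = (882 - 29^2)/1 = 41/1 = 41, a_1 = floor((29 + 29)/41) = 1.
  m_2 = 41*1 - 29 = 12, d_2 = (882 - 12^2)/41 = 738/41 = 18, a_2 = floor((29 + 12)/18) = 2.
  m_3 = 18*2 - 12 = 24, d_3 = (882 - 24^2)/18 = 306/18 = 17, a_3 = floor((29 + 24)/17) = 3.
  m_4 = 17*3 - 24 = 27, d_4 = (882 - 27^2)/17 = 153/17 = 9, a_4 = floor((29 + 27)/9) = 6.
  m_5 = 9*6 - 27 = 27, d_5 = (882 - 27^2)/9 = 153/9 = 17, a_5 = floor((29 + 27)/17) = 3.
  m_6 = 17*3 - 27 = 24, d_6 = (882 - 24^2)/17 = 306/17 = 18, a_6 = floor((29 + 24)/18) = 2.
  m_7 = 18*2 - 24 = 12, d_7 = (882 - 12^2)/18 = 738/18 = 41, a_7 = floor((29 + 12)/41) = 1.
  m_8 = 41*1 - 12 = 29, d_8 = (882 - 29^2)/41 = 41/41 = 1, a_8 = floor((29 + 29)/1) = 58.
  m_9 = 1*58 - 29 = 29, d_9 = (882 - 29^2)/1 = 41/1 = 41: (m_9, d_9) = (m_1, d_1) = (29, 41), so from here the quotients repeat a_1, ..., a_8; the period length is 8.
So sqrt(882) = [29; (1, 2, 3, 6, 3, 2, 1, 58)] with period length k = 8.
k is even, so the fundamental solution of x^2 - 882y^2 = 1 is (p_{k-1}, q_{k-1}) = (p_7, q_7); compute convergents through index 7.
Convergents (p_i = a_i*p_{i-1} + p_{i-2}, q_i = a_i*q_{i-1} + q_{i-2} with p_{-2}=0, p_{-1}=1, q_{-2}=1, q_{-1}=0):
  i=0: a_0=29, p_0 = 29*1 + 0 = 29, q_0 = 29*0 + 1 = 1.
  i=1: a_1=1, p_1 = 1*29 + 1 = 30, q_1 = 1*1 + 0 = 1.
  i=2: a_2=2, p_2 = 2*30 + 29 = 89, q_2 = 2*1 + 1 = 3.
  i=3: a_3=3, p_3 = 3*89 + 30 = 297, q_3 = 3*3 + 1 = 10.
  i=4: a_4=6, p_4 = 6*297 + 89 = 1871, q_4 = 6*10 + 3 = 63.
  i=5: a_5=3, p_5 = 3*1871 + 297 = 5910, q_5 = 3*63 + 10 = 199.
  i=6: a_6=2, p_6 = 2*5910 + 1871 = 13691, q_6 = 2*199 + 63 = 461.
  i=7: a_7=1, p_7 = 1*13691 + 5910 = 19601, q_7 = 1*461 + 199 = 660.
Check: 19601^2 - 882*660^2 = 384199201 - 384199200 = 1, so (x, y) = (19601, 660) solves the equation, and by the theorem it is the least positive solution.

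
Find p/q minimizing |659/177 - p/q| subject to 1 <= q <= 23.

67/18

Expand x = 659/177 as a continued fraction with the Euclidean algorithm:
  659 = 3*177 + 128, so a_0 = 3.
  177 = 1*128 + 49, so a_1 = 1.
  128 = 2*49 + 30, so a_2 = 2.
  49 = 1*30 + 19, so a_3 = 1.
  30 = 1*19 + 11, so a_4 = 1.
  19 = 1*11 + 8, so a_5 = 1.
  11 = 1*8 + 3, so a_6 = 1.
  8 = 2*3 + 2, so a_7 = 2.
  3 = 1*2 + 1, so a_8 = 1.
  2 = 2*1 + 0, so a_9 = 2.
so x = [3; 1, 2, 1, 1, 1, 1, 2, 1, 2].
Convergents (p_i = a_i*p_{i-1} + p_{i-2}, q_i = a_i*q_{i-1} + q_{i-2} with p_{-2}=0, p_{-1}=1, q_{-2}=1, q_{-1}=0), until the denominator exceeds 23:
  i=0: a_0=3, p_0 = 3*1 + 0 = 3, q_0 = 3*0 + 1 = 1.
  i=1: a_1=1, p_1 = 1*3 + 1 = 4, q_1 = 1*1 + 0 = 1.
  i=2: a_2=2, p_2 = 2*4 + 3 = 11, q_2 = 2*1 + 1 = 3.
  i=3: a_3=1, p_3 = 1*11 + 4 = 15, q_3 = 1*3 + 1 = 4.
  i=4: a_4=1, p_4 = 1*15 + 11 = 26, q_4 = 1*4 + 3 = 7.
  i=5: a_5=1, p_5 = 1*26 + 15 = 41, q_5 = 1*7 + 4 = 11.
  i=6: a_6=1, p_6 = 1*41 + 26 = 67, q_6 = 1*11 + 7 = 18.
  i=7: a_7=2, p_7 = 2*67 + 41 = 175, q_7 = 2*18 + 11 = 47.
q_7 = 47 > 23, so the last convergent with denominator <= 23 is p_6/q_6 = 67/18.
The closest fraction with denominator <= 23 is either p_6/q_6 or the intermediate fraction (k*p_6 + p_5)/(k*q_6 + q_5) with the largest k >= 1 whose denominator stays <= 23; these approach x as k grows, and every other convergent or intermediate fraction in range is farther away.
Largest k: floor((23 - q_5)/q_6) = floor((23 - 11)/18) = 0.
Since k = 0, no intermediate fraction beyond p_6/q_6 has denominator <= 23, so the convergent 67/18 is the closest (its error is |659*18 - 67*177|/(177*18) = 3/3186).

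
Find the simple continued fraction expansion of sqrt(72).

Write x_i = (sqrt(72) + m_i)/d_i with (m_0, d_0) = (0, 1). a_0 = floor(sqrt(72)) = 8, since 8^2 = 64 <= 72 < 81 = 9^2.
Iterate m_{i+1} = d_i*a_i - m_i, d_{i+1} = (72 - m_{i+1}^2)/d_i, a_{i+1} = floor((a_0 + m_{i+1})/d_{i+1}):
  m_1 = 1*8 - 0 = 8, d_1 = (72 - 8^2)/1 = 8/1 = 8, a_1 = floor((8 + 8)/8) = 2.
  m_2 = 8*2 - 8 = 8, d_2 = (72 - 8^2)/8 = 8/8 = 1, a_2 = floor((8 + 8)/1) = 16.
  m_3 = 1*16 - 8 = 8, d_3 = (72 - 8^2)/1 = 8/1 = 8: (m_3, d_3) = (m_1, d_1) = (8, 8), so from here the quotients repeat a_1, a_2; the period length is 2.
Hence the expansion of sqrt(72) is a_0 = 8 followed by the repeating block 2, 16 (period 2).

[8; (2, 16)]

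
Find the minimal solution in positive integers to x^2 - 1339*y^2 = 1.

First expand sqrt(1339) as a continued fraction. With x_i = (sqrt(1339) + m_i)/d_i and (m_0, d_0) = (0, 1): a_0 = floor(sqrt(1339)) = 36, since 36^2 = 1296 <= 1339 < 1369 = 37^2.
Iterate m_{i+1} = d_i*a_i - m_i, d_{i+1} = (1339 - m_{i+1}^2)/d_i, a_{i+1} = floor((a_0 + m_{i+1})/d_{i+1}):
  m_1 = 1*36 - 0 = 36, d_1 = (1339 - 36^2)/1 = 43/1 = 43, a_1 = floor((36 + 36)/43) = 1.
  m_2 = 43*1 - 36 = 7, d_2 = (1339 - 7^2)/43 = 1290/43 = 30, a_2 = floor((36 + 7)/30) = 1.
  m_3 = 30*1 - 7 = 23, d_3 = (1339 - 23^2)/30 = 810/30 = 27, a_3 = floor((36 + 23)/27) = 2.
  m_4 = 27*2 - 23 = 31, d_4 = (1339 - 31^2)/27 = 378/27 = 14, a_4 = floor((36 + 31)/14) = 4.
  m_5 = 14*4 - 31 = 25, d_5 = (1339 - 25^2)/14 = 714/14 = 51, a_5 = floor((36 + 25)/51) = 1.
  m_6 = 51*1 - 25 = 26, d_6 = (1339 - 26^2)/51 = 663/51 = 13, a_6 = floor((36 + 26)/13) = 4.
  m_7 = 13*4 - 26 = 26, d_7 = (1339 - 26^2)/13 = 663/13 = 51, a_7 = floor((36 + 26)/51) = 1.
  m_8 = 51*1 - 26 = 25, d_8 = (1339 - 25^2)/51 = 714/51 = 14, a_8 = floor((36 + 25)/14) = 4.
  m_9 = 14*4 - 25 = 31, d_9 = (1339 - 31^2)/14 = 378/14 = 27, a_9 = floor((36 + 31)/27) = 2.
  m_10 = 27*2 - 31 = 23, d_10 = (1339 - 23^2)/27 = 810/27 = 30, a_10 = floor((36 + 23)/30) = 1.
  m_11 = 30*1 - 23 = 7, d_11 = (1339 - 7^2)/30 = 1290/30 = 43, a_11 = floor((36 + 7)/43) = 1.
  m_12 = 43*1 - 7 = 36, d_12 = (1339 - 36^2)/43 = 43/43 = 1, a_12 = floor((36 + 36)/1) = 72.
  m_13 = 1*72 - 36 = 36, d_13 = (1339 - 36^2)/1 = 43/1 = 43: (m_13, d_13) = (m_1, d_1) = (36, 43), so from here the quotients repeat a_1, ..., a_12; the period length is 12.
So sqrt(1339) = [36; (1, 1, 2, 4, 1, 4, 1, 4, 2, 1, 1, 72)] with period length k = 12.
k is even, so the fundamental solution of x^2 - 1339y^2 = 1 is (p_{k-1}, q_{k-1}) = (p_11, q_11); compute convergents through index 11.
Convergents (p_i = a_i*p_{i-1} + p_{i-2}, q_i = a_i*q_{i-1} + q_{i-2} with p_{-2}=0, p_{-1}=1, q_{-2}=1, q_{-1}=0):
  i=0: a_0=36, p_0 = 36*1 + 0 = 36, q_0 = 36*0 + 1 = 1.
  i=1: a_1=1, p_1 = 1*36 + 1 = 37, q_1 = 1*1 + 0 = 1.
  i=2: a_2=1, p_2 = 1*37 + 36 = 73, q_2 = 1*1 + 1 = 2.
  i=3: a_3=2, p_3 = 2*73 + 37 = 183, q_3 = 2*2 + 1 = 5.
  i=4: a_4=4, p_4 = 4*183 + 73 = 805, q_4 = 4*5 + 2 = 22.
  i=5: a_5=1, p_5 = 1*805 + 183 = 988, q_5 = 1*22 + 5 = 27.
  i=6: a_6=4, p_6 = 4*988 + 805 = 4757, q_6 = 4*27 + 22 = 130.
  i=7: a_7=1, p_7 = 1*4757 + 988 = 5745, q_7 = 1*130 + 27 = 157.
  i=8: a_8=4, p_8 = 4*5745 + 4757 = 27737, q_8 = 4*157 + 130 = 758.
  i=9: a_9=2, p_9 = 2*27737 + 5745 = 61219, q_9 = 2*758 + 157 = 1673.
  i=10: a_10=1, p_10 = 1*61219 + 27737 = 88956, q_10 = 1*1673 + 758 = 2431.
  i=11: a_11=1, p_11 = 1*88956 + 61219 = 150175, q_11 = 1*2431 + 1673 = 4104.
Check: 150175^2 - 1339*4104^2 = 22552530625 - 22552530624 = 1, so (x, y) = (150175, 4104) solves the equation, and by the theorem it is the least positive solution.

(x, y) = (150175, 4104)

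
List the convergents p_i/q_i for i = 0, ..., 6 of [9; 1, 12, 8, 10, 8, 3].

9/1, 10/1, 129/13, 1042/105, 10549/1063, 85434/8609, 266851/26890

Using the convergent recurrence p_i = a_i*p_{i-1} + p_{i-2}, q_i = a_i*q_{i-1} + q_{i-2} with p_{-2}=0, p_{-1}=1, q_{-2}=1, q_{-1}=0:
  i=0: a_0=9, p_0 = 9*1 + 0 = 9, q_0 = 9*0 + 1 = 1.
  i=1: a_1=1, p_1 = 1*9 + 1 = 10, q_1 = 1*1 + 0 = 1.
  i=2: a_2=12, p_2 = 12*10 + 9 = 129, q_2 = 12*1 + 1 = 13.
  i=3: a_3=8, p_3 = 8*129 + 10 = 1042, q_3 = 8*13 + 1 = 105.
  i=4: a_4=10, p_4 = 10*1042 + 129 = 10549, q_4 = 10*105 + 13 = 1063.
  i=5: a_5=8, p_5 = 8*10549 + 1042 = 85434, q_5 = 8*1063 + 105 = 8609.
  i=6: a_6=3, p_6 = 3*85434 + 10549 = 266851, q_6 = 3*8609 + 1063 = 26890.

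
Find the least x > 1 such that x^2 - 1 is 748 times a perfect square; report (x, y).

(x, y) = (5658247, 206886)

First expand sqrt(748) as a continued fraction. With x_i = (sqrt(748) + m_i)/d_i and (m_0, d_0) = (0, 1): a_0 = floor(sqrt(748)) = 27, since 27^2 = 729 <= 748 < 784 = 28^2.
Iterate m_{i+1} = d_i*a_i - m_i, d_{i+1} = (748 - m_{i+1}^2)/d_i, a_{i+1} = floor((a_0 + m_{i+1})/d_{i+1}):
  m_1 = 1*27 - 0 = 27, d_1 = (748 - 27^2)/1 = 19/1 = 19, a_1 = floor((27 + 27)/19) = 2.
  m_2 = 19*2 - 27 = 11, d_2 = (748 - 11^2)/19 = 627/19 = 33, a_2 = floor((27 + 11)/33) = 1.
  m_3 = 33*1 - 11 = 22, d_3 = (748 - 22^2)/33 = 264/33 = 8, a_3 = floor((27 + 22)/8) = 6.
  m_4 = 8*6 - 22 = 26, d_4 = (748 - 26^2)/8 = 72/8 = 9, a_4 = floor((27 + 26)/9) = 5.
  m_5 = 9*5 - 26 = 19, d_5 = (748 - 19^2)/9 = 387/9 = 43, a_5 = floor((27 + 19)/43) = 1.
  m_6 = 43*1 - 19 = 24, d_6 = (748 - 24^2)/43 = 172/43 = 4, a_6 = floor((27 + 24)/4) = 12.
  m_7 = 4*12 - 24 = 24, d_7 = (748 - 24^2)/4 = 172/4 = 43, a_7 = floor((27 + 24)/43) = 1.
  m_8 = 43*1 - 24 = 19, d_8 = (748 - 19^2)/43 = 387/43 = 9, a_8 = floor((27 + 19)/9) = 5.
  m_9 = 9*5 - 19 = 26, d_9 = (748 - 26^2)/9 = 72/9 = 8, a_9 = floor((27 + 26)/8) = 6.
  m_10 = 8*6 - 26 = 22, d_10 = (748 - 22^2)/8 = 264/8 = 33, a_10 = floor((27 + 22)/33) = 1.
  m_11 = 33*1 - 22 = 11, d_11 = (748 - 11^2)/33 = 627/33 = 19, a_11 = floor((27 + 11)/19) = 2.
  m_12 = 19*2 - 11 = 27, d_12 = (748 - 27^2)/19 = 19/19 = 1, a_12 = floor((27 + 27)/1) = 54.
  m_13 = 1*54 - 27 = 27, d_13 = (748 - 27^2)/1 = 19/1 = 19: (m_13, d_13) = (m_1, d_1) = (27, 19), so from here the quotients repeat a_1, ..., a_12; the period length is 12.
So sqrt(748) = [27; (2, 1, 6, 5, 1, 12, 1, 5, 6, 1, 2, 54)] with period length k = 12.
k is even, so the fundamental solution of x^2 - 748y^2 = 1 is (p_{k-1}, q_{k-1}) = (p_11, q_11); compute convergents through index 11.
Convergents (p_i = a_i*p_{i-1} + p_{i-2}, q_i = a_i*q_{i-1} + q_{i-2} with p_{-2}=0, p_{-1}=1, q_{-2}=1, q_{-1}=0):
  i=0: a_0=27, p_0 = 27*1 + 0 = 27, q_0 = 27*0 + 1 = 1.
  i=1: a_1=2, p_1 = 2*27 + 1 = 55, q_1 = 2*1 + 0 = 2.
  i=2: a_2=1, p_2 = 1*55 + 27 = 82, q_2 = 1*2 + 1 = 3.
  i=3: a_3=6, p_3 = 6*82 + 55 = 547, q_3 = 6*3 + 2 = 20.
  i=4: a_4=5, p_4 = 5*547 + 82 = 2817, q_4 = 5*20 + 3 = 103.
  i=5: a_5=1, p_5 = 1*2817 + 547 = 3364, q_5 = 1*103 + 20 = 123.
  i=6: a_6=12, p_6 = 12*3364 + 2817 = 43185, q_6 = 12*123 + 103 = 1579.
  i=7: a_7=1, p_7 = 1*43185 + 3364 = 46549, q_7 = 1*1579 + 123 = 1702.
  i=8: a_8=5, p_8 = 5*46549 + 43185 = 275930, q_8 = 5*1702 + 1579 = 10089.
  i=9: a_9=6, p_9 = 6*275930 + 46549 = 1702129, q_9 = 6*10089 + 1702 = 62236.
  i=10: a_10=1, p_10 = 1*1702129 + 275930 = 1978059, q_10 = 1*62236 + 10089 = 72325.
  i=11: a_11=2, p_11 = 2*1978059 + 1702129 = 5658247, q_11 = 2*72325 + 62236 = 206886.
Check: 5658247^2 - 748*206886^2 = 32015759113009 - 32015759113008 = 1, so (x, y) = (5658247, 206886) solves the equation, and by the theorem it is the least positive solution.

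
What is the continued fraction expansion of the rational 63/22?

Run the Euclidean algorithm on 63 and 22; the successive quotients are the partial quotients a_0, a_1, ... (each step inverts the fractional part left over by the previous one):
  63 = 2*22 + 19, so a_0 = 2.
  22 = 1*19 + 3, so a_1 = 1.
  19 = 6*3 + 1, so a_2 = 6.
  3 = 3*1 + 0, so a_3 = 3.
The remainder reaches 0 after 4 divisions, so the expansion has 4 partial quotients, read off in order.

[2; 1, 6, 3]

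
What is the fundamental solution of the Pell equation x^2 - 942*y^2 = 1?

First expand sqrt(942) as a continued fraction. With x_i = (sqrt(942) + m_i)/d_i and (m_0, d_0) = (0, 1): a_0 = floor(sqrt(942)) = 30, since 30^2 = 900 <= 942 < 961 = 31^2.
Iterate m_{i+1} = d_i*a_i - m_i, d_{i+1} = (942 - m_{i+1}^2)/d_i, a_{i+1} = floor((a_0 + m_{i+1})/d_{i+1}):
  m_1 = 1*30 - 0 = 30, d_1 = (942 - 30^2)/1 = 42/1 = 42, a_1 = floor((30 + 30)/42) = 1.
  m_2 = 42*1 - 30 = 12, d_2 = (942 - 12^2)/42 = 798/42 = 19, a_2 = floor((30 + 12)/19) = 2.
  m_3 = 19*2 - 12 = 26, d_3 = (942 - 26^2)/19 = 266/19 = 14, a_3 = floor((30 + 26)/14) = 4.
  m_4 = 14*4 - 26 = 30, d_4 = (942 - 30^2)/14 = 42/14 = 3, a_4 = floor((30 + 30)/3) = 20.
  m_5 = 3*20 - 30 = 30, d_5 = (942 - 30^2)/3 = 42/3 = 14, a_5 = floor((30 + 30)/14) = 4.
  m_6 = 14*4 - 30 = 26, d_6 = (942 - 26^2)/14 = 266/14 = 19, a_6 = floor((30 + 26)/19) = 2.
  m_7 = 19*2 - 26 = 12, d_7 = (942 - 12^2)/19 = 798/19 = 42, a_7 = floor((30 + 12)/42) = 1.
  m_8 = 42*1 - 12 = 30, d_8 = (942 - 30^2)/42 = 42/42 = 1, a_8 = floor((30 + 30)/1) = 60.
  m_9 = 1*60 - 30 = 30, d_9 = (942 - 30^2)/1 = 42/1 = 42: (m_9, d_9) = (m_1, d_1) = (30, 42), so from here the quotients repeat a_1, ..., a_8; the period length is 8.
So sqrt(942) = [30; (1, 2, 4, 20, 4, 2, 1, 60)] with period length k = 8.
k is even, so the fundamental solution of x^2 - 942y^2 = 1 is (p_{k-1}, q_{k-1}) = (p_7, q_7); compute convergents through index 7.
Convergents (p_i = a_i*p_{i-1} + p_{i-2}, q_i = a_i*q_{i-1} + q_{i-2} with p_{-2}=0, p_{-1}=1, q_{-2}=1, q_{-1}=0):
  i=0: a_0=30, p_0 = 30*1 + 0 = 30, q_0 = 30*0 + 1 = 1.
  i=1: a_1=1, p_1 = 1*30 + 1 = 31, q_1 = 1*1 + 0 = 1.
  i=2: a_2=2, p_2 = 2*31 + 30 = 92, q_2 = 2*1 + 1 = 3.
  i=3: a_3=4, p_3 = 4*92 + 31 = 399, q_3 = 4*3 + 1 = 13.
  i=4: a_4=20, p_4 = 20*399 + 92 = 8072, q_4 = 20*13 + 3 = 263.
  i=5: a_5=4, p_5 = 4*8072 + 399 = 32687, q_5 = 4*263 + 13 = 1065.
  i=6: a_6=2, p_6 = 2*32687 + 8072 = 73446, q_6 = 2*1065 + 263 = 2393.
  i=7: a_7=1, p_7 = 1*73446 + 32687 = 106133, q_7 = 1*2393 + 1065 = 3458.
Check: 106133^2 - 942*3458^2 = 11264213689 - 11264213688 = 1, so (x, y) = (106133, 3458) solves the equation, and by the theorem it is the least positive solution.

(x, y) = (106133, 3458)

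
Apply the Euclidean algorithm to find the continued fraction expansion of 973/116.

[8; 2, 1, 1, 2, 1, 2, 2]

Run the Euclidean algorithm on 973 and 116; the successive quotients are the partial quotients a_0, a_1, ... (each step inverts the fractional part left over by the previous one):
  973 = 8*116 + 45, so a_0 = 8.
  116 = 2*45 + 26, so a_1 = 2.
  45 = 1*26 + 19, so a_2 = 1.
  26 = 1*19 + 7, so a_3 = 1.
  19 = 2*7 + 5, so a_4 = 2.
  7 = 1*5 + 2, so a_5 = 1.
  5 = 2*2 + 1, so a_6 = 2.
  2 = 2*1 + 0, so a_7 = 2.
The remainder reaches 0 after 8 divisions, so the expansion has 8 partial quotients, read off in order.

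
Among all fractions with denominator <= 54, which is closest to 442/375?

Expand x = 442/375 as a continued fraction with the Euclidean algorithm:
  442 = 1*375 + 67, so a_0 = 1.
  375 = 5*67 + 40, so a_1 = 5.
  67 = 1*40 + 27, so a_2 = 1.
  40 = 1*27 + 13, so a_3 = 1.
  27 = 2*13 + 1, so a_4 = 2.
  13 = 13*1 + 0, so a_5 = 13.
so x = [1; 5, 1, 1, 2, 13].
Convergents (p_i = a_i*p_{i-1} + p_{i-2}, q_i = a_i*q_{i-1} + q_{i-2} with p_{-2}=0, p_{-1}=1, q_{-2}=1, q_{-1}=0), until the denominator exceeds 54:
  i=0: a_0=1, p_0 = 1*1 + 0 = 1, q_0 = 1*0 + 1 = 1.
  i=1: a_1=5, p_1 = 5*1 + 1 = 6, q_1 = 5*1 + 0 = 5.
  i=2: a_2=1, p_2 = 1*6 + 1 = 7, q_2 = 1*5 + 1 = 6.
  i=3: a_3=1, p_3 = 1*7 + 6 = 13, q_3 = 1*6 + 5 = 11.
  i=4: a_4=2, p_4 = 2*13 + 7 = 33, q_4 = 2*11 + 6 = 28.
  i=5: a_5=13, p_5 = 13*33 + 13 = 442, q_5 = 13*28 + 11 = 375.
q_5 = 375 > 54, so the last convergent with denominator <= 54 is p_4/q_4 = 33/28.
The closest fraction with denominator <= 54 is either p_4/q_4 or the intermediate fraction (k*p_4 + p_3)/(k*q_4 + q_3) with the largest k >= 1 whose denominator stays <= 54; these approach x as k grows, and every other convergent or intermediate fraction in range is farther away.
Largest k: floor((54 - q_3)/q_4) = floor((54 - 11)/28) = 1.
That gives (1*33 + 13)/(1*28 + 11) = 46/39.
Compare the errors: |x - 33/28| = |442*28 - 33*375|/(375*28) = 1/10500, and |x - 46/39| = |442*39 - 46*375|/(375*39) = 12/14625.
Cross-multiplying, 1*14625 = 14625 < 126000 = 12*10500, so 1/10500 is smaller: the convergent 33/28 is closer to x than 46/39.

33/28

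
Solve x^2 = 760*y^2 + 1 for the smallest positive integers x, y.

(x, y) = (52021, 1887)

First expand sqrt(760) as a continued fraction. With x_i = (sqrt(760) + m_i)/d_i and (m_0, d_0) = (0, 1): a_0 = floor(sqrt(760)) = 27, since 27^2 = 729 <= 760 < 784 = 28^2.
Iterate m_{i+1} = d_i*a_i - m_i, d_{i+1} = (760 - m_{i+1}^2)/d_i, a_{i+1} = floor((a_0 + m_{i+1})/d_{i+1}):
  m_1 = 1*27 - 0 = 27, d_1 = (760 - 27^2)/1 = 31/1 = 31, a_1 = floor((27 + 27)/31) = 1.
  m_2 = 31*1 - 27 = 4, d_2 = (760 - 4^2)/31 = 744/31 = 24, a_2 = floor((27 + 4)/24) = 1.
  m_3 = 24*1 - 4 = 20, d_3 = (760 - 20^2)/24 = 360/24 = 15, a_3 = floor((27 + 20)/15) = 3.
  m_4 = 15*3 - 20 = 25, d_4 = (760 - 25^2)/15 = 135/15 = 9, a_4 = floor((27 + 25)/9) = 5.
  m_5 = 9*5 - 25 = 20, d_5 = (760 - 20^2)/9 = 360/9 = 40, a_5 = floor((27 + 20)/40) = 1.
  m_6 = 40*1 - 20 = 20, d_6 = (760 - 20^2)/40 = 360/40 = 9, a_6 = floor((27 + 20)/9) = 5.
  m_7 = 9*5 - 20 = 25, d_7 = (760 - 25^2)/9 = 135/9 = 15, a_7 = floor((27 + 25)/15) = 3.
  m_8 = 15*3 - 25 = 20, d_8 = (760 - 20^2)/15 = 360/15 = 24, a_8 = floor((27 + 20)/24) = 1.
  m_9 = 24*1 - 20 = 4, d_9 = (760 - 4^2)/24 = 744/24 = 31, a_9 = floor((27 + 4)/31) = 1.
  m_10 = 31*1 - 4 = 27, d_10 = (760 - 27^2)/31 = 31/31 = 1, a_10 = floor((27 + 27)/1) = 54.
  m_11 = 1*54 - 27 = 27, d_11 = (760 - 27^2)/1 = 31/1 = 31: (m_11, d_11) = (m_1, d_1) = (27, 31), so from here the quotients repeat a_1, ..., a_10; the period length is 10.
So sqrt(760) = [27; (1, 1, 3, 5, 1, 5, 3, 1, 1, 54)] with period length k = 10.
k is even, so the fundamental solution of x^2 - 760y^2 = 1 is (p_{k-1}, q_{k-1}) = (p_9, q_9); compute convergents through index 9.
Convergents (p_i = a_i*p_{i-1} + p_{i-2}, q_i = a_i*q_{i-1} + q_{i-2} with p_{-2}=0, p_{-1}=1, q_{-2}=1, q_{-1}=0):
  i=0: a_0=27, p_0 = 27*1 + 0 = 27, q_0 = 27*0 + 1 = 1.
  i=1: a_1=1, p_1 = 1*27 + 1 = 28, q_1 = 1*1 + 0 = 1.
  i=2: a_2=1, p_2 = 1*28 + 27 = 55, q_2 = 1*1 + 1 = 2.
  i=3: a_3=3, p_3 = 3*55 + 28 = 193, q_3 = 3*2 + 1 = 7.
  i=4: a_4=5, p_4 = 5*193 + 55 = 1020, q_4 = 5*7 + 2 = 37.
  i=5: a_5=1, p_5 = 1*1020 + 193 = 1213, q_5 = 1*37 + 7 = 44.
  i=6: a_6=5, p_6 = 5*1213 + 1020 = 7085, q_6 = 5*44 + 37 = 257.
  i=7: a_7=3, p_7 = 3*7085 + 1213 = 22468, q_7 = 3*257 + 44 = 815.
  i=8: a_8=1, p_8 = 1*22468 + 7085 = 29553, q_8 = 1*815 + 257 = 1072.
  i=9: a_9=1, p_9 = 1*29553 + 22468 = 52021, q_9 = 1*1072 + 815 = 1887.
Check: 52021^2 - 760*1887^2 = 2706184441 - 2706184440 = 1, so (x, y) = (52021, 1887) solves the equation, and by the theorem it is the least positive solution.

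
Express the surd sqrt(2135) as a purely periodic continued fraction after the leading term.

Write x_i = (sqrt(2135) + m_i)/d_i with (m_0, d_0) = (0, 1). a_0 = floor(sqrt(2135)) = 46, since 46^2 = 2116 <= 2135 < 2209 = 47^2.
Iterate m_{i+1} = d_i*a_i - m_i, d_{i+1} = (2135 - m_{i+1}^2)/d_i, a_{i+1} = floor((a_0 + m_{i+1})/d_{i+1}):
  m_1 = 1*46 - 0 = 46, d_1 = (2135 - 46^2)/1 = 19/1 = 19, a_1 = floor((46 + 46)/19) = 4.
  m_2 = 19*4 - 46 = 30, d_2 = (2135 - 30^2)/19 = 1235/19 = 65, a_2 = floor((46 + 30)/65) = 1.
  m_3 = 65*1 - 30 = 35, d_3 = (2135 - 35^2)/65 = 910/65 = 14, a_3 = floor((46 + 35)/14) = 5.
  m_4 = 14*5 - 35 = 35, d_4 = (2135 - 35^2)/14 = 910/14 = 65, a_4 = floor((46 + 35)/65) = 1.
  m_5 = 65*1 - 35 = 30, d_5 = (2135 - 30^2)/65 = 1235/65 = 19, a_5 = floor((46 + 30)/19) = 4.
  m_6 = 19*4 - 30 = 46, d_6 = (2135 - 46^2)/19 = 19/19 = 1, a_6 = floor((46 + 46)/1) = 92.
  m_7 = 1*92 - 46 = 46, d_7 = (2135 - 46^2)/1 = 19/1 = 19: (m_7, d_7) = (m_1, d_1) = (46, 19), so from here the quotients repeat a_1, ..., a_6; the period length is 6.
Hence the expansion of sqrt(2135) is a_0 = 46 followed by the repeating block 4, 1, 5, 1, 4, 92 (period 6).

[46; (4, 1, 5, 1, 4, 92)]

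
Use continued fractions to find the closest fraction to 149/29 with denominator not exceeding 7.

36/7

Expand x = 149/29 as a continued fraction with the Euclidean algorithm:
  149 = 5*29 + 4, so a_0 = 5.
  29 = 7*4 + 1, so a_1 = 7.
  4 = 4*1 + 0, so a_2 = 4.
so x = [5; 7, 4].
Convergents (p_i = a_i*p_{i-1} + p_{i-2}, q_i = a_i*q_{i-1} + q_{i-2} with p_{-2}=0, p_{-1}=1, q_{-2}=1, q_{-1}=0), until the denominator exceeds 7:
  i=0: a_0=5, p_0 = 5*1 + 0 = 5, q_0 = 5*0 + 1 = 1.
  i=1: a_1=7, p_1 = 7*5 + 1 = 36, q_1 = 7*1 + 0 = 7.
  i=2: a_2=4, p_2 = 4*36 + 5 = 149, q_2 = 4*7 + 1 = 29.
q_2 = 29 > 7, so the last convergent with denominator <= 7 is p_1/q_1 = 36/7.
The closest fraction with denominator <= 7 is either p_1/q_1 or the intermediate fraction (k*p_1 + p_0)/(k*q_1 + q_0) with the largest k >= 1 whose denominator stays <= 7; these approach x as k grows, and every other convergent or intermediate fraction in range is farther away.
Largest k: floor((7 - q_0)/q_1) = floor((7 - 1)/7) = 0.
Since k = 0, no intermediate fraction beyond p_1/q_1 has denominator <= 7, so the convergent 36/7 is the closest (its error is |149*7 - 36*29|/(29*7) = 1/203).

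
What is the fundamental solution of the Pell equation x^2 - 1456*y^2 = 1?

First expand sqrt(1456) as a continued fraction. With x_i = (sqrt(1456) + m_i)/d_i and (m_0, d_0) = (0, 1): a_0 = floor(sqrt(1456)) = 38, since 38^2 = 1444 <= 1456 < 1521 = 39^2.
Iterate m_{i+1} = d_i*a_i - m_i, d_{i+1} = (1456 - m_{i+1}^2)/d_i, a_{i+1} = floor((a_0 + m_{i+1})/d_{i+1}):
  m_1 = 1*38 - 0 = 38, d_1 = (1456 - 38^2)/1 = 12/1 = 12, a_1 = floor((38 + 38)/12) = 6.
  m_2 = 12*6 - 38 = 34, d_2 = (1456 - 34^2)/12 = 300/12 = 25, a_2 = floor((38 + 34)/25) = 2.
  m_3 = 25*2 - 34 = 16, d_3 = (1456 - 16^2)/25 = 1200/25 = 48, a_3 = floor((38 + 16)/48) = 1.
  m_4 = 48*1 - 16 = 32, d_4 = (1456 - 32^2)/48 = 432/48 = 9, a_4 = floor((38 + 32)/9) = 7.
  m_5 = 9*7 - 32 = 31, d_5 = (1456 - 31^2)/9 = 495/9 = 55, a_5 = floor((38 + 31)/55) = 1.
  m_6 = 55*1 - 31 = 24, d_6 = (1456 - 24^2)/55 = 880/55 = 16, a_6 = floor((38 + 24)/16) = 3.
  m_7 = 16*3 - 24 = 24, d_7 = (1456 - 24^2)/16 = 880/16 = 55, a_7 = floor((38 + 24)/55) = 1.
  m_8 = 55*1 - 24 = 31, d_8 = (1456 - 31^2)/55 = 495/55 = 9, a_8 = floor((38 + 31)/9) = 7.
  m_9 = 9*7 - 31 = 32, d_9 = (1456 - 32^2)/9 = 432/9 = 48, a_9 = floor((38 + 32)/48) = 1.
  m_10 = 48*1 - 32 = 16, d_10 = (1456 - 16^2)/48 = 1200/48 = 25, a_10 = floor((38 + 16)/25) = 2.
  m_11 = 25*2 - 16 = 34, d_11 = (1456 - 34^2)/25 = 300/25 = 12, a_11 = floor((38 + 34)/12) = 6.
  m_12 = 12*6 - 34 = 38, d_12 = (1456 - 38^2)/12 = 12/12 = 1, a_12 = floor((38 + 38)/1) = 76.
  m_13 = 1*76 - 38 = 38, d_13 = (1456 - 38^2)/1 = 12/1 = 12: (m_13, d_13) = (m_1, d_1) = (38, 12), so from here the quotients repeat a_1, ..., a_12; the period length is 12.
So sqrt(1456) = [38; (6, 2, 1, 7, 1, 3, 1, 7, 1, 2, 6, 76)] with period length k = 12.
k is even, so the fundamental solution of x^2 - 1456y^2 = 1 is (p_{k-1}, q_{k-1}) = (p_11, q_11); compute convergents through index 11.
Convergents (p_i = a_i*p_{i-1} + p_{i-2}, q_i = a_i*q_{i-1} + q_{i-2} with p_{-2}=0, p_{-1}=1, q_{-2}=1, q_{-1}=0):
  i=0: a_0=38, p_0 = 38*1 + 0 = 38, q_0 = 38*0 + 1 = 1.
  i=1: a_1=6, p_1 = 6*38 + 1 = 229, q_1 = 6*1 + 0 = 6.
  i=2: a_2=2, p_2 = 2*229 + 38 = 496, q_2 = 2*6 + 1 = 13.
  i=3: a_3=1, p_3 = 1*496 + 229 = 725, q_3 = 1*13 + 6 = 19.
  i=4: a_4=7, p_4 = 7*725 + 496 = 5571, q_4 = 7*19 + 13 = 146.
  i=5: a_5=1, p_5 = 1*5571 + 725 = 6296, q_5 = 1*146 + 19 = 165.
  i=6: a_6=3, p_6 = 3*6296 + 5571 = 24459, q_6 = 3*165 + 146 = 641.
  i=7: a_7=1, p_7 = 1*24459 + 6296 = 30755, q_7 = 1*641 + 165 = 806.
  i=8: a_8=7, p_8 = 7*30755 + 24459 = 239744, q_8 = 7*806 + 641 = 6283.
  i=9: a_9=1, p_9 = 1*239744 + 30755 = 270499, q_9 = 1*6283 + 806 = 7089.
  i=10: a_10=2, p_10 = 2*270499 + 239744 = 780742, q_10 = 2*7089 + 6283 = 20461.
  i=11: a_11=6, p_11 = 6*780742 + 270499 = 4954951, q_11 = 6*20461 + 7089 = 129855.
Check: 4954951^2 - 1456*129855^2 = 24551539412401 - 24551539412400 = 1, so (x, y) = (4954951, 129855) solves the equation, and by the theorem it is the least positive solution.

(x, y) = (4954951, 129855)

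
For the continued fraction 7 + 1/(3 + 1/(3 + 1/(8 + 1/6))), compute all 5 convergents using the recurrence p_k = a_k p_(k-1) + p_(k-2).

7/1, 22/3, 73/10, 606/83, 3709/508

Using the convergent recurrence p_i = a_i*p_{i-1} + p_{i-2}, q_i = a_i*q_{i-1} + q_{i-2} with p_{-2}=0, p_{-1}=1, q_{-2}=1, q_{-1}=0:
  i=0: a_0=7, p_0 = 7*1 + 0 = 7, q_0 = 7*0 + 1 = 1.
  i=1: a_1=3, p_1 = 3*7 + 1 = 22, q_1 = 3*1 + 0 = 3.
  i=2: a_2=3, p_2 = 3*22 + 7 = 73, q_2 = 3*3 + 1 = 10.
  i=3: a_3=8, p_3 = 8*73 + 22 = 606, q_3 = 8*10 + 3 = 83.
  i=4: a_4=6, p_4 = 6*606 + 73 = 3709, q_4 = 6*83 + 10 = 508.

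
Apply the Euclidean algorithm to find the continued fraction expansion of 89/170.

Run the Euclidean algorithm on 89 and 170; the successive quotients are the partial quotients a_0, a_1, ... (each step inverts the fractional part left over by the previous one):
  89 = 0*170 + 89, so a_0 = 0.
  170 = 1*89 + 81, so a_1 = 1.
  89 = 1*81 + 8, so a_2 = 1.
  81 = 10*8 + 1, so a_3 = 10.
  8 = 8*1 + 0, so a_4 = 8.
The remainder reaches 0 after 5 divisions, so the expansion has 5 partial quotients, read off in order.

[0; 1, 1, 10, 8]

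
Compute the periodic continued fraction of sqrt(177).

[13; (3, 3, 2, 8, 2, 3, 3, 26)]

Write x_i = (sqrt(177) + m_i)/d_i with (m_0, d_0) = (0, 1). a_0 = floor(sqrt(177)) = 13, since 13^2 = 169 <= 177 < 196 = 14^2.
Iterate m_{i+1} = d_i*a_i - m_i, d_{i+1} = (177 - m_{i+1}^2)/d_i, a_{i+1} = floor((a_0 + m_{i+1})/d_{i+1}):
  m_1 = 1*13 - 0 = 13, d_1 = (177 - 13^2)/1 = 8/1 = 8, a_1 = floor((13 + 13)/8) = 3.
  m_2 = 8*3 - 13 = 11, d_2 = (177 - 11^2)/8 = 56/8 = 7, a_2 = floor((13 + 11)/7) = 3.
  m_3 = 7*3 - 11 = 10, d_3 = (177 - 10^2)/7 = 77/7 = 11, a_3 = floor((13 + 10)/11) = 2.
  m_4 = 11*2 - 10 = 12, d_4 = (177 - 12^2)/11 = 33/11 = 3, a_4 = floor((13 + 12)/3) = 8.
  m_5 = 3*8 - 12 = 12, d_5 = (177 - 12^2)/3 = 33/3 = 11, a_5 = floor((13 + 12)/11) = 2.
  m_6 = 11*2 - 12 = 10, d_6 = (177 - 10^2)/11 = 77/11 = 7, a_6 = floor((13 + 10)/7) = 3.
  m_7 = 7*3 - 10 = 11, d_7 = (177 - 11^2)/7 = 56/7 = 8, a_7 = floor((13 + 11)/8) = 3.
  m_8 = 8*3 - 11 = 13, d_8 = (177 - 13^2)/8 = 8/8 = 1, a_8 = floor((13 + 13)/1) = 26.
  m_9 = 1*26 - 13 = 13, d_9 = (177 - 13^2)/1 = 8/1 = 8: (m_9, d_9) = (m_1, d_1) = (13, 8), so from here the quotients repeat a_1, ..., a_8; the period length is 8.
Hence the expansion of sqrt(177) is a_0 = 13 followed by the repeating block 3, 3, 2, 8, 2, 3, 3, 26 (period 8).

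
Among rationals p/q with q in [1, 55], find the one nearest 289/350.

Expand x = 289/350 as a continued fraction with the Euclidean algorithm:
  289 = 0*350 + 289, so a_0 = 0.
  350 = 1*289 + 61, so a_1 = 1.
  289 = 4*61 + 45, so a_2 = 4.
  61 = 1*45 + 16, so a_3 = 1.
  45 = 2*16 + 13, so a_4 = 2.
  16 = 1*13 + 3, so a_5 = 1.
  13 = 4*3 + 1, so a_6 = 4.
  3 = 3*1 + 0, so a_7 = 3.
so x = [0; 1, 4, 1, 2, 1, 4, 3].
Convergents (p_i = a_i*p_{i-1} + p_{i-2}, q_i = a_i*q_{i-1} + q_{i-2} with p_{-2}=0, p_{-1}=1, q_{-2}=1, q_{-1}=0), until the denominator exceeds 55:
  i=0: a_0=0, p_0 = 0*1 + 0 = 0, q_0 = 0*0 + 1 = 1.
  i=1: a_1=1, p_1 = 1*0 + 1 = 1, q_1 = 1*1 + 0 = 1.
  i=2: a_2=4, p_2 = 4*1 + 0 = 4, q_2 = 4*1 + 1 = 5.
  i=3: a_3=1, p_3 = 1*4 + 1 = 5, q_3 = 1*5 + 1 = 6.
  i=4: a_4=2, p_4 = 2*5 + 4 = 14, q_4 = 2*6 + 5 = 17.
  i=5: a_5=1, p_5 = 1*14 + 5 = 19, q_5 = 1*17 + 6 = 23.
  i=6: a_6=4, p_6 = 4*19 + 14 = 90, q_6 = 4*23 + 17 = 109.
q_6 = 109 > 55, so the last convergent with denominator <= 55 is p_5/q_5 = 19/23.
The closest fraction with denominator <= 55 is either p_5/q_5 or the intermediate fraction (k*p_5 + p_4)/(k*q_5 + q_4) with the largest k >= 1 whose denominator stays <= 55; these approach x as k grows, and every other convergent or intermediate fraction in range is farther away.
Largest k: floor((55 - q_4)/q_5) = floor((55 - 17)/23) = 1.
That gives (1*19 + 14)/(1*23 + 17) = 33/40.
Compare the errors: |x - 19/23| = |289*23 - 19*350|/(350*23) = 3/8050, and |x - 33/40| = |289*40 - 33*350|/(350*40) = 10/14000.
Cross-multiplying, 3*14000 = 42000 < 80500 = 10*8050, so 3/8050 is smaller: the convergent 19/23 is closer to x than 33/40.

19/23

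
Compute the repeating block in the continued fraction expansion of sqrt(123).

[11; (11, 22)]

Write x_i = (sqrt(123) + m_i)/d_i with (m_0, d_0) = (0, 1). a_0 = floor(sqrt(123)) = 11, since 11^2 = 121 <= 123 < 144 = 12^2.
Iterate m_{i+1} = d_i*a_i - m_i, d_{i+1} = (123 - m_{i+1}^2)/d_i, a_{i+1} = floor((a_0 + m_{i+1})/d_{i+1}):
  m_1 = 1*11 - 0 = 11, d_1 = (123 - 11^2)/1 = 2/1 = 2, a_1 = floor((11 + 11)/2) = 11.
  m_2 = 2*11 - 11 = 11, d_2 = (123 - 11^2)/2 = 2/2 = 1, a_2 = floor((11 + 11)/1) = 22.
  m_3 = 1*22 - 11 = 11, d_3 = (123 - 11^2)/1 = 2/1 = 2: (m_3, d_3) = (m_1, d_1) = (11, 2), so from here the quotients repeat a_1, a_2; the period length is 2.
Hence the expansion of sqrt(123) is a_0 = 11 followed by the repeating block 11, 22 (period 2).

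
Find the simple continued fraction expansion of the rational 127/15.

Run the Euclidean algorithm on 127 and 15; the successive quotients are the partial quotients a_0, a_1, ... (each step inverts the fractional part left over by the previous one):
  127 = 8*15 + 7, so a_0 = 8.
  15 = 2*7 + 1, so a_1 = 2.
  7 = 7*1 + 0, so a_2 = 7.
The remainder reaches 0 after 3 divisions, so the expansion has 3 partial quotients, read off in order.

[8; 2, 7]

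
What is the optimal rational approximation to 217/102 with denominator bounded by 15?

Expand x = 217/102 as a continued fraction with the Euclidean algorithm:
  217 = 2*102 + 13, so a_0 = 2.
  102 = 7*13 + 11, so a_1 = 7.
  13 = 1*11 + 2, so a_2 = 1.
  11 = 5*2 + 1, so a_3 = 5.
  2 = 2*1 + 0, so a_4 = 2.
so x = [2; 7, 1, 5, 2].
Convergents (p_i = a_i*p_{i-1} + p_{i-2}, q_i = a_i*q_{i-1} + q_{i-2} with p_{-2}=0, p_{-1}=1, q_{-2}=1, q_{-1}=0), until the denominator exceeds 15:
  i=0: a_0=2, p_0 = 2*1 + 0 = 2, q_0 = 2*0 + 1 = 1.
  i=1: a_1=7, p_1 = 7*2 + 1 = 15, q_1 = 7*1 + 0 = 7.
  i=2: a_2=1, p_2 = 1*15 + 2 = 17, q_2 = 1*7 + 1 = 8.
  i=3: a_3=5, p_3 = 5*17 + 15 = 100, q_3 = 5*8 + 7 = 47.
q_3 = 47 > 15, so the last convergent with denominator <= 15 is p_2/q_2 = 17/8.
The closest fraction with denominator <= 15 is either p_2/q_2 or the intermediate fraction (k*p_2 + p_1)/(k*q_2 + q_1) with the largest k >= 1 whose denominator stays <= 15; these approach x as k grows, and every other convergent or intermediate fraction in range is farther away.
Largest k: floor((15 - q_1)/q_2) = floor((15 - 7)/8) = 1.
That gives (1*17 + 15)/(1*8 + 7) = 32/15.
Compare the errors: |x - 17/8| = |217*8 - 17*102|/(102*8) = 2/816, and |x - 32/15| = |217*15 - 32*102|/(102*15) = 9/1530.
Cross-multiplying, 2*1530 = 3060 < 7344 = 9*816, so 2/816 is smaller: the convergent 17/8 is closer to x than 32/15.

17/8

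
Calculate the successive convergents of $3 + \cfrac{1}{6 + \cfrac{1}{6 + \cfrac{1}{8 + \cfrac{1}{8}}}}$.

Using the convergent recurrence p_i = a_i*p_{i-1} + p_{i-2}, q_i = a_i*q_{i-1} + q_{i-2} with p_{-2}=0, p_{-1}=1, q_{-2}=1, q_{-1}=0:
  i=0: a_0=3, p_0 = 3*1 + 0 = 3, q_0 = 3*0 + 1 = 1.
  i=1: a_1=6, p_1 = 6*3 + 1 = 19, q_1 = 6*1 + 0 = 6.
  i=2: a_2=6, p_2 = 6*19 + 3 = 117, q_2 = 6*6 + 1 = 37.
  i=3: a_3=8, p_3 = 8*117 + 19 = 955, q_3 = 8*37 + 6 = 302.
  i=4: a_4=8, p_4 = 8*955 + 117 = 7757, q_4 = 8*302 + 37 = 2453.

3/1, 19/6, 117/37, 955/302, 7757/2453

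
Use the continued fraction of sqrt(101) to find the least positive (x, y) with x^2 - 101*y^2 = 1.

(x, y) = (201, 20)

First expand sqrt(101) as a continued fraction. With x_i = (sqrt(101) + m_i)/d_i and (m_0, d_0) = (0, 1): a_0 = floor(sqrt(101)) = 10, since 10^2 = 100 <= 101 < 121 = 11^2.
Iterate m_{i+1} = d_i*a_i - m_i, d_{i+1} = (101 - m_{i+1}^2)/d_i, a_{i+1} = floor((a_0 + m_{i+1})/d_{i+1}):
  m_1 = 1*10 - 0 = 10, d_1 = (101 - 10^2)/1 = 1/1 = 1, a_1 = floor((10 + 10)/1) = 20.
  m_2 = 1*20 - 10 = 10, d_2 = (101 - 10^2)/1 = 1/1 = 1: (m_2, d_2) = (m_1, d_1) = (10, 1), so from here the quotient a_1 repeats; the period length is 1.
So sqrt(101) = [10; (20)] with period length k = 1.
k is odd, so (p_{k-1}, q_{k-1}) only solves x^2 - 101y^2 = -1 and the fundamental solution of x^2 - 101y^2 = 1 is (p_{2k-1}, q_{2k-1}) = (p_1, q_1); compute convergents through index 1, running through the period twice.
Convergents (p_i = a_i*p_{i-1} + p_{i-2}, q_i = a_i*q_{i-1} + q_{i-2} with p_{-2}=0, p_{-1}=1, q_{-2}=1, q_{-1}=0):
  i=0: a_0=10, p_0 = 10*1 + 0 = 10, q_0 = 10*0 + 1 = 1.
  i=1: a_1=20, p_1 = 20*10 + 1 = 201, q_1 = 20*1 + 0 = 20.
Indeed p_0^2 - 101*q_0^2 = 100 - 101 = -1, not +1.
Check: 201^2 - 101*20^2 = 40401 - 40400 = 1, so (x, y) = (201, 20) solves the equation, and by the theorem it is the least positive solution.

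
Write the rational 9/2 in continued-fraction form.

Run the Euclidean algorithm on 9 and 2; the successive quotients are the partial quotients a_0, a_1, ... (each step inverts the fractional part left over by the previous one):
  9 = 4*2 + 1, so a_0 = 4.
  2 = 2*1 + 0, so a_1 = 2.
The remainder reaches 0 after 2 divisions, so the expansion has 2 partial quotients, read off in order.

[4; 2]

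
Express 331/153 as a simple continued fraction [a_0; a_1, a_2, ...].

Run the Euclidean algorithm on 331 and 153; the successive quotients are the partial quotients a_0, a_1, ... (each step inverts the fractional part left over by the previous one):
  331 = 2*153 + 25, so a_0 = 2.
  153 = 6*25 + 3, so a_1 = 6.
  25 = 8*3 + 1, so a_2 = 8.
  3 = 3*1 + 0, so a_3 = 3.
The remainder reaches 0 after 4 divisions, so the expansion has 4 partial quotients, read off in order.

[2; 6, 8, 3]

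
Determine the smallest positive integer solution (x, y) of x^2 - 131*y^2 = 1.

(x, y) = (10610, 927)

First expand sqrt(131) as a continued fraction. With x_i = (sqrt(131) + m_i)/d_i and (m_0, d_0) = (0, 1): a_0 = floor(sqrt(131)) = 11, since 11^2 = 121 <= 131 < 144 = 12^2.
Iterate m_{i+1} = d_i*a_i - m_i, d_{i+1} = (131 - m_{i+1}^2)/d_i, a_{i+1} = floor((a_0 + m_{i+1})/d_{i+1}):
  m_1 = 1*11 - 0 = 11, d_1 = (131 - 11^2)/1 = 10/1 = 10, a_1 = floor((11 + 11)/10) = 2.
  m_2 = 10*2 - 11 = 9, d_2 = (131 - 9^2)/10 = 50/10 = 5, a_2 = floor((11 + 9)/5) = 4.
  m_3 = 5*4 - 9 = 11, d_3 = (131 - 11^2)/5 = 10/5 = 2, a_3 = floor((11 + 11)/2) = 11.
  m_4 = 2*11 - 11 = 11, d_4 = (131 - 11^2)/2 = 10/2 = 5, a_4 = floor((11 + 11)/5) = 4.
  m_5 = 5*4 - 11 = 9, d_5 = (131 - 9^2)/5 = 50/5 = 10, a_5 = floor((11 + 9)/10) = 2.
  m_6 = 10*2 - 9 = 11, d_6 = (131 - 11^2)/10 = 10/10 = 1, a_6 = floor((11 + 11)/1) = 22.
  m_7 = 1*22 - 11 = 11, d_7 = (131 - 11^2)/1 = 10/1 = 10: (m_7, d_7) = (m_1, d_1) = (11, 10), so from here the quotients repeat a_1, ..., a_6; the period length is 6.
So sqrt(131) = [11; (2, 4, 11, 4, 2, 22)] with period length k = 6.
k is even, so the fundamental solution of x^2 - 131y^2 = 1 is (p_{k-1}, q_{k-1}) = (p_5, q_5); compute convergents through index 5.
Convergents (p_i = a_i*p_{i-1} + p_{i-2}, q_i = a_i*q_{i-1} + q_{i-2} with p_{-2}=0, p_{-1}=1, q_{-2}=1, q_{-1}=0):
  i=0: a_0=11, p_0 = 11*1 + 0 = 11, q_0 = 11*0 + 1 = 1.
  i=1: a_1=2, p_1 = 2*11 + 1 = 23, q_1 = 2*1 + 0 = 2.
  i=2: a_2=4, p_2 = 4*23 + 11 = 103, q_2 = 4*2 + 1 = 9.
  i=3: a_3=11, p_3 = 11*103 + 23 = 1156, q_3 = 11*9 + 2 = 101.
  i=4: a_4=4, p_4 = 4*1156 + 103 = 4727, q_4 = 4*101 + 9 = 413.
  i=5: a_5=2, p_5 = 2*4727 + 1156 = 10610, q_5 = 2*413 + 101 = 927.
Check: 10610^2 - 131*927^2 = 112572100 - 112572099 = 1, so (x, y) = (10610, 927) solves the equation, and by the theorem it is the least positive solution.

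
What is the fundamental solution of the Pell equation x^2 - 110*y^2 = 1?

First expand sqrt(110) as a continued fraction. With x_i = (sqrt(110) + m_i)/d_i and (m_0, d_0) = (0, 1): a_0 = floor(sqrt(110)) = 10, since 10^2 = 100 <= 110 < 121 = 11^2.
Iterate m_{i+1} = d_i*a_i - m_i, d_{i+1} = (110 - m_{i+1}^2)/d_i, a_{i+1} = floor((a_0 + m_{i+1})/d_{i+1}):
  m_1 = 1*10 - 0 = 10, d_1 = (110 - 10^2)/1 = 10/1 = 10, a_1 = floor((10 + 10)/10) = 2.
  m_2 = 10*2 - 10 = 10, d_2 = (110 - 10^2)/10 = 10/10 = 1, a_2 = floor((10 + 10)/1) = 20.
  m_3 = 1*20 - 10 = 10, d_3 = (110 - 10^2)/1 = 10/1 = 10: (m_3, d_3) = (m_1, d_1) = (10, 10), so from here the quotients repeat a_1, a_2; the period length is 2.
So sqrt(110) = [10; (2, 20)] with period length k = 2.
k is even, so the fundamental solution of x^2 - 110y^2 = 1 is (p_{k-1}, q_{k-1}) = (p_1, q_1); compute convergents through index 1.
Convergents (p_i = a_i*p_{i-1} + p_{i-2}, q_i = a_i*q_{i-1} + q_{i-2} with p_{-2}=0, p_{-1}=1, q_{-2}=1, q_{-1}=0):
  i=0: a_0=10, p_0 = 10*1 + 0 = 10, q_0 = 10*0 + 1 = 1.
  i=1: a_1=2, p_1 = 2*10 + 1 = 21, q_1 = 2*1 + 0 = 2.
Check: 21^2 - 110*2^2 = 441 - 440 = 1, so (x, y) = (21, 2) solves the equation, and by the theorem it is the least positive solution.

(x, y) = (21, 2)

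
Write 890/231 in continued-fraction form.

Run the Euclidean algorithm on 890 and 231; the successive quotients are the partial quotients a_0, a_1, ... (each step inverts the fractional part left over by the previous one):
  890 = 3*231 + 197, so a_0 = 3.
  231 = 1*197 + 34, so a_1 = 1.
  197 = 5*34 + 27, so a_2 = 5.
  34 = 1*27 + 7, so a_3 = 1.
  27 = 3*7 + 6, so a_4 = 3.
  7 = 1*6 + 1, so a_5 = 1.
  6 = 6*1 + 0, so a_6 = 6.
The remainder reaches 0 after 7 divisions, so the expansion has 7 partial quotients, read off in order.

[3; 1, 5, 1, 3, 1, 6]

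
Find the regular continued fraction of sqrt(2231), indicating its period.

[47; (4, 3, 1, 1, 8, 47, 8, 1, 1, 3, 4, 94)]

Write x_i = (sqrt(2231) + m_i)/d_i with (m_0, d_0) = (0, 1). a_0 = floor(sqrt(2231)) = 47, since 47^2 = 2209 <= 2231 < 2304 = 48^2.
Iterate m_{i+1} = d_i*a_i - m_i, d_{i+1} = (2231 - m_{i+1}^2)/d_i, a_{i+1} = floor((a_0 + m_{i+1})/d_{i+1}):
  m_1 = 1*47 - 0 = 47, d_1 = (2231 - 47^2)/1 = 22/1 = 22, a_1 = floor((47 + 47)/22) = 4.
  m_2 = 22*4 - 47 = 41, d_2 = (2231 - 41^2)/22 = 550/22 = 25, a_2 = floor((47 + 41)/25) = 3.
  m_3 = 25*3 - 41 = 34, d_3 = (2231 - 34^2)/25 = 1075/25 = 43, a_3 = floor((47 + 34)/43) = 1.
  m_4 = 43*1 - 34 = 9, d_4 = (2231 - 9^2)/43 = 2150/43 = 50, a_4 = floor((47 + 9)/50) = 1.
  m_5 = 50*1 - 9 = 41, d_5 = (2231 - 41^2)/50 = 550/50 = 11, a_5 = floor((47 + 41)/11) = 8.
  m_6 = 11*8 - 41 = 47, d_6 = (2231 - 47^2)/11 = 22/11 = 2, a_6 = floor((47 + 47)/2) = 47.
  m_7 = 2*47 - 47 = 47, d_7 = (2231 - 47^2)/2 = 22/2 = 11, a_7 = floor((47 + 47)/11) = 8.
  m_8 = 11*8 - 47 = 41, d_8 = (2231 - 41^2)/11 = 550/11 = 50, a_8 = floor((47 + 41)/50) = 1.
  m_9 = 50*1 - 41 = 9, d_9 = (2231 - 9^2)/50 = 2150/50 = 43, a_9 = floor((47 + 9)/43) = 1.
  m_10 = 43*1 - 9 = 34, d_10 = (2231 - 34^2)/43 = 1075/43 = 25, a_10 = floor((47 + 34)/25) = 3.
  m_11 = 25*3 - 34 = 41, d_11 = (2231 - 41^2)/25 = 550/25 = 22, a_11 = floor((47 + 41)/22) = 4.
  m_12 = 22*4 - 41 = 47, d_12 = (2231 - 47^2)/22 = 22/22 = 1, a_12 = floor((47 + 47)/1) = 94.
  m_13 = 1*94 - 47 = 47, d_13 = (2231 - 47^2)/1 = 22/1 = 22: (m_13, d_13) = (m_1, d_1) = (47, 22), so from here the quotients repeat a_1, ..., a_12; the period length is 12.
Hence the expansion of sqrt(2231) is a_0 = 47 followed by the repeating block 4, 3, 1, 1, 8, 47, 8, 1, 1, 3, 4, 94 (period 12).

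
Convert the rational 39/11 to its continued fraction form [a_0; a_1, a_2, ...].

[3; 1, 1, 5]

Run the Euclidean algorithm on 39 and 11; the successive quotients are the partial quotients a_0, a_1, ... (each step inverts the fractional part left over by the previous one):
  39 = 3*11 + 6, so a_0 = 3.
  11 = 1*6 + 5, so a_1 = 1.
  6 = 1*5 + 1, so a_2 = 1.
  5 = 5*1 + 0, so a_3 = 5.
The remainder reaches 0 after 4 divisions, so the expansion has 4 partial quotients, read off in order.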